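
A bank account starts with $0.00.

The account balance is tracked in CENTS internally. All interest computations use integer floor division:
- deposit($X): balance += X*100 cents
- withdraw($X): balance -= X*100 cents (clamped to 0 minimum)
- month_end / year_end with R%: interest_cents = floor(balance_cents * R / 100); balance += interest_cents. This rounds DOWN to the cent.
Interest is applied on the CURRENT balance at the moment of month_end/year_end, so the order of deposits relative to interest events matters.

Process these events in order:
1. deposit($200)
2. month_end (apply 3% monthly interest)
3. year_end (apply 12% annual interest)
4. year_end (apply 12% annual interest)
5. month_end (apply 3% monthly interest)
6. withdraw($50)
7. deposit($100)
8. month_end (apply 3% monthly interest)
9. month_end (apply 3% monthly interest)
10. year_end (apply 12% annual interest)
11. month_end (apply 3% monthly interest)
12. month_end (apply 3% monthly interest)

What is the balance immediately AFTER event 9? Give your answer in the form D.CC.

Answer: 335.39

Derivation:
After 1 (deposit($200)): balance=$200.00 total_interest=$0.00
After 2 (month_end (apply 3% monthly interest)): balance=$206.00 total_interest=$6.00
After 3 (year_end (apply 12% annual interest)): balance=$230.72 total_interest=$30.72
After 4 (year_end (apply 12% annual interest)): balance=$258.40 total_interest=$58.40
After 5 (month_end (apply 3% monthly interest)): balance=$266.15 total_interest=$66.15
After 6 (withdraw($50)): balance=$216.15 total_interest=$66.15
After 7 (deposit($100)): balance=$316.15 total_interest=$66.15
After 8 (month_end (apply 3% monthly interest)): balance=$325.63 total_interest=$75.63
After 9 (month_end (apply 3% monthly interest)): balance=$335.39 total_interest=$85.39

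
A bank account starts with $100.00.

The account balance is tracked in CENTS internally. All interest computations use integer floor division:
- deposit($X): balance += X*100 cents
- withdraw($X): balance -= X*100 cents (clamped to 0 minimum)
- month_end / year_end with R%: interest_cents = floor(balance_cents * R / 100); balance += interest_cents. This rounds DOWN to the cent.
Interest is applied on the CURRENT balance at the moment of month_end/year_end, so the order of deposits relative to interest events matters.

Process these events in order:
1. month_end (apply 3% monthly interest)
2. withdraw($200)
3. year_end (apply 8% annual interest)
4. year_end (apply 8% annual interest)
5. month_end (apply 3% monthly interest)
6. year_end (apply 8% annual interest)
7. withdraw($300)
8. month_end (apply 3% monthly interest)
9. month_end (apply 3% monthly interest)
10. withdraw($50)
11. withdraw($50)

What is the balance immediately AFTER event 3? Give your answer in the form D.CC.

After 1 (month_end (apply 3% monthly interest)): balance=$103.00 total_interest=$3.00
After 2 (withdraw($200)): balance=$0.00 total_interest=$3.00
After 3 (year_end (apply 8% annual interest)): balance=$0.00 total_interest=$3.00

Answer: 0.00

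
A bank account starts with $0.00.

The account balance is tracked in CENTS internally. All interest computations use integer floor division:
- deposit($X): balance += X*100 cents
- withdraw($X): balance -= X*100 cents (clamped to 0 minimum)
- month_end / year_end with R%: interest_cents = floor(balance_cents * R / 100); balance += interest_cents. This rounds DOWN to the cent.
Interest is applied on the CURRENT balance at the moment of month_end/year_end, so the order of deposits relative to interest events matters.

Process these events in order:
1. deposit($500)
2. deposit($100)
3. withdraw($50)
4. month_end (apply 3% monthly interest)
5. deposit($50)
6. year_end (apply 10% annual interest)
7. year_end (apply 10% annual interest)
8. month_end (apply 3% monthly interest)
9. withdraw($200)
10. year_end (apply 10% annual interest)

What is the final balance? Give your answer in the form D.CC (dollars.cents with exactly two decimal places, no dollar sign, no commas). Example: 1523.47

Answer: 625.16

Derivation:
After 1 (deposit($500)): balance=$500.00 total_interest=$0.00
After 2 (deposit($100)): balance=$600.00 total_interest=$0.00
After 3 (withdraw($50)): balance=$550.00 total_interest=$0.00
After 4 (month_end (apply 3% monthly interest)): balance=$566.50 total_interest=$16.50
After 5 (deposit($50)): balance=$616.50 total_interest=$16.50
After 6 (year_end (apply 10% annual interest)): balance=$678.15 total_interest=$78.15
After 7 (year_end (apply 10% annual interest)): balance=$745.96 total_interest=$145.96
After 8 (month_end (apply 3% monthly interest)): balance=$768.33 total_interest=$168.33
After 9 (withdraw($200)): balance=$568.33 total_interest=$168.33
After 10 (year_end (apply 10% annual interest)): balance=$625.16 total_interest=$225.16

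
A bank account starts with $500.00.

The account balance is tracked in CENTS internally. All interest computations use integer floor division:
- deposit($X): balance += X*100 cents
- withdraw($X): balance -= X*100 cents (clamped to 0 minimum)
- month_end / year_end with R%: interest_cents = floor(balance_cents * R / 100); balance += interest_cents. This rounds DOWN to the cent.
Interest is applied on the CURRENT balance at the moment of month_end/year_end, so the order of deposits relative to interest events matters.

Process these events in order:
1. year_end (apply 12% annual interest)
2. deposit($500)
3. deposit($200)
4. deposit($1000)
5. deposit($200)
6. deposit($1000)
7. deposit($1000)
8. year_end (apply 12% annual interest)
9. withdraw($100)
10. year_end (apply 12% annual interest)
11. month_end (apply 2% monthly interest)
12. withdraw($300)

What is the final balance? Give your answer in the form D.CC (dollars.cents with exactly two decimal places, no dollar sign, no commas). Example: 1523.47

Answer: 5292.27

Derivation:
After 1 (year_end (apply 12% annual interest)): balance=$560.00 total_interest=$60.00
After 2 (deposit($500)): balance=$1060.00 total_interest=$60.00
After 3 (deposit($200)): balance=$1260.00 total_interest=$60.00
After 4 (deposit($1000)): balance=$2260.00 total_interest=$60.00
After 5 (deposit($200)): balance=$2460.00 total_interest=$60.00
After 6 (deposit($1000)): balance=$3460.00 total_interest=$60.00
After 7 (deposit($1000)): balance=$4460.00 total_interest=$60.00
After 8 (year_end (apply 12% annual interest)): balance=$4995.20 total_interest=$595.20
After 9 (withdraw($100)): balance=$4895.20 total_interest=$595.20
After 10 (year_end (apply 12% annual interest)): balance=$5482.62 total_interest=$1182.62
After 11 (month_end (apply 2% monthly interest)): balance=$5592.27 total_interest=$1292.27
After 12 (withdraw($300)): balance=$5292.27 total_interest=$1292.27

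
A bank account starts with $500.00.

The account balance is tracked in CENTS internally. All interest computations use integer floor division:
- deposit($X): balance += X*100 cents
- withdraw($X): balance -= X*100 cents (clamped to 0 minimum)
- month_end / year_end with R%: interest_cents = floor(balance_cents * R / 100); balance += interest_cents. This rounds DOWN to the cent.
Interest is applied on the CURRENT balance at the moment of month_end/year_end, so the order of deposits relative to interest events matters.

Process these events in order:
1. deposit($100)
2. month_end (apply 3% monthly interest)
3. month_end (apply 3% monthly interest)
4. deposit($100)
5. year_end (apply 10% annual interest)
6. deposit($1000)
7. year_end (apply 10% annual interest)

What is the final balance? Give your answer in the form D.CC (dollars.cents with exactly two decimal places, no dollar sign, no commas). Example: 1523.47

After 1 (deposit($100)): balance=$600.00 total_interest=$0.00
After 2 (month_end (apply 3% monthly interest)): balance=$618.00 total_interest=$18.00
After 3 (month_end (apply 3% monthly interest)): balance=$636.54 total_interest=$36.54
After 4 (deposit($100)): balance=$736.54 total_interest=$36.54
After 5 (year_end (apply 10% annual interest)): balance=$810.19 total_interest=$110.19
After 6 (deposit($1000)): balance=$1810.19 total_interest=$110.19
After 7 (year_end (apply 10% annual interest)): balance=$1991.20 total_interest=$291.20

Answer: 1991.20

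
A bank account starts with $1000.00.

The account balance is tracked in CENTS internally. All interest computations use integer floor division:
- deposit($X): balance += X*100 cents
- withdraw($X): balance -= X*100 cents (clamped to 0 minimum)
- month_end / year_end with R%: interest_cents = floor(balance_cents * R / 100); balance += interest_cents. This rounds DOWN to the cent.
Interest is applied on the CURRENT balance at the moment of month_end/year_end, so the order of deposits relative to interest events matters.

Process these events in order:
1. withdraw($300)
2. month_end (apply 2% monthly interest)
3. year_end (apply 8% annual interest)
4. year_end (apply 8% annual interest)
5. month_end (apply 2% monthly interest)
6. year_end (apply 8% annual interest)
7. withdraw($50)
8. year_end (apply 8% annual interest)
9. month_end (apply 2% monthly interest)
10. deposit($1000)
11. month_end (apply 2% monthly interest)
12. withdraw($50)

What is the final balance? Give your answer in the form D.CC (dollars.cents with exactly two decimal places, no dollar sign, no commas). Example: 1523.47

Answer: 1944.63

Derivation:
After 1 (withdraw($300)): balance=$700.00 total_interest=$0.00
After 2 (month_end (apply 2% monthly interest)): balance=$714.00 total_interest=$14.00
After 3 (year_end (apply 8% annual interest)): balance=$771.12 total_interest=$71.12
After 4 (year_end (apply 8% annual interest)): balance=$832.80 total_interest=$132.80
After 5 (month_end (apply 2% monthly interest)): balance=$849.45 total_interest=$149.45
After 6 (year_end (apply 8% annual interest)): balance=$917.40 total_interest=$217.40
After 7 (withdraw($50)): balance=$867.40 total_interest=$217.40
After 8 (year_end (apply 8% annual interest)): balance=$936.79 total_interest=$286.79
After 9 (month_end (apply 2% monthly interest)): balance=$955.52 total_interest=$305.52
After 10 (deposit($1000)): balance=$1955.52 total_interest=$305.52
After 11 (month_end (apply 2% monthly interest)): balance=$1994.63 total_interest=$344.63
After 12 (withdraw($50)): balance=$1944.63 total_interest=$344.63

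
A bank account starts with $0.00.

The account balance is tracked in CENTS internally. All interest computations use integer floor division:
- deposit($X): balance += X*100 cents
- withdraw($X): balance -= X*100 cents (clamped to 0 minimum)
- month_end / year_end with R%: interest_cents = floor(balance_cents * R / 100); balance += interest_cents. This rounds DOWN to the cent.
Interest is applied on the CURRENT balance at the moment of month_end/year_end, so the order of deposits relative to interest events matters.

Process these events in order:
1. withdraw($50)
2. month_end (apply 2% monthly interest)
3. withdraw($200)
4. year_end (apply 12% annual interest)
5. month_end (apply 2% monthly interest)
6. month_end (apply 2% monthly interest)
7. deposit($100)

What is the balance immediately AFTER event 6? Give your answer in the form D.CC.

After 1 (withdraw($50)): balance=$0.00 total_interest=$0.00
After 2 (month_end (apply 2% monthly interest)): balance=$0.00 total_interest=$0.00
After 3 (withdraw($200)): balance=$0.00 total_interest=$0.00
After 4 (year_end (apply 12% annual interest)): balance=$0.00 total_interest=$0.00
After 5 (month_end (apply 2% monthly interest)): balance=$0.00 total_interest=$0.00
After 6 (month_end (apply 2% monthly interest)): balance=$0.00 total_interest=$0.00

Answer: 0.00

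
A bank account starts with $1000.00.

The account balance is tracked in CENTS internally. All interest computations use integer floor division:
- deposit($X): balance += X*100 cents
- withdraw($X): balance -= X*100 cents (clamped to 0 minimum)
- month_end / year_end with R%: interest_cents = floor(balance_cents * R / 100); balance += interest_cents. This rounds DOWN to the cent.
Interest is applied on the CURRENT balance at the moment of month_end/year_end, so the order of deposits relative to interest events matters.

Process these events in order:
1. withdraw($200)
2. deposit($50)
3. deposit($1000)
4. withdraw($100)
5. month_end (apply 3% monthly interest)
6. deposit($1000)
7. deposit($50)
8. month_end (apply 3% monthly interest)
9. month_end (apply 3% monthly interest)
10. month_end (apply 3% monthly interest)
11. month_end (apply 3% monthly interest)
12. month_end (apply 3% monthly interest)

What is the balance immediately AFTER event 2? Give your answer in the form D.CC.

After 1 (withdraw($200)): balance=$800.00 total_interest=$0.00
After 2 (deposit($50)): balance=$850.00 total_interest=$0.00

Answer: 850.00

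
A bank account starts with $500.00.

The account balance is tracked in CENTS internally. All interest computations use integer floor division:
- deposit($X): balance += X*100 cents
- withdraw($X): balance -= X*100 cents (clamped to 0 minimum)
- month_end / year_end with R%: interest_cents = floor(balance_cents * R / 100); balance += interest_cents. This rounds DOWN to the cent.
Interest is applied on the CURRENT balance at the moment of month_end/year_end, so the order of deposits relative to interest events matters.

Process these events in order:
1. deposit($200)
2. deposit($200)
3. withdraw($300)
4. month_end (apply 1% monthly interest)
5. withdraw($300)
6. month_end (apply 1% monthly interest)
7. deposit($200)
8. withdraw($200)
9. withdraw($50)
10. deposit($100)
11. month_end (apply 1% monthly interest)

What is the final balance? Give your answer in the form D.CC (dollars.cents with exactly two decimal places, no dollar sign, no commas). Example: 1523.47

Answer: 362.65

Derivation:
After 1 (deposit($200)): balance=$700.00 total_interest=$0.00
After 2 (deposit($200)): balance=$900.00 total_interest=$0.00
After 3 (withdraw($300)): balance=$600.00 total_interest=$0.00
After 4 (month_end (apply 1% monthly interest)): balance=$606.00 total_interest=$6.00
After 5 (withdraw($300)): balance=$306.00 total_interest=$6.00
After 6 (month_end (apply 1% monthly interest)): balance=$309.06 total_interest=$9.06
After 7 (deposit($200)): balance=$509.06 total_interest=$9.06
After 8 (withdraw($200)): balance=$309.06 total_interest=$9.06
After 9 (withdraw($50)): balance=$259.06 total_interest=$9.06
After 10 (deposit($100)): balance=$359.06 total_interest=$9.06
After 11 (month_end (apply 1% monthly interest)): balance=$362.65 total_interest=$12.65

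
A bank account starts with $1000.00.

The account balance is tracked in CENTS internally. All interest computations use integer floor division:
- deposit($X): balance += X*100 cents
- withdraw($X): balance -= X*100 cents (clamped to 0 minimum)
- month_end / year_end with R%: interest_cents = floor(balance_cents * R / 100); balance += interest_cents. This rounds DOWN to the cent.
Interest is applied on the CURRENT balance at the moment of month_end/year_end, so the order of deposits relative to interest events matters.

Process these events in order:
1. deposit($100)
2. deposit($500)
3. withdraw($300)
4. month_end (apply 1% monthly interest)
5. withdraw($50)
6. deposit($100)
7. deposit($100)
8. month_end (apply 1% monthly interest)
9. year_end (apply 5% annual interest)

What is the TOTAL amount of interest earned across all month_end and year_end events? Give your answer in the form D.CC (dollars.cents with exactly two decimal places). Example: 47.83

Answer: 101.51

Derivation:
After 1 (deposit($100)): balance=$1100.00 total_interest=$0.00
After 2 (deposit($500)): balance=$1600.00 total_interest=$0.00
After 3 (withdraw($300)): balance=$1300.00 total_interest=$0.00
After 4 (month_end (apply 1% monthly interest)): balance=$1313.00 total_interest=$13.00
After 5 (withdraw($50)): balance=$1263.00 total_interest=$13.00
After 6 (deposit($100)): balance=$1363.00 total_interest=$13.00
After 7 (deposit($100)): balance=$1463.00 total_interest=$13.00
After 8 (month_end (apply 1% monthly interest)): balance=$1477.63 total_interest=$27.63
After 9 (year_end (apply 5% annual interest)): balance=$1551.51 total_interest=$101.51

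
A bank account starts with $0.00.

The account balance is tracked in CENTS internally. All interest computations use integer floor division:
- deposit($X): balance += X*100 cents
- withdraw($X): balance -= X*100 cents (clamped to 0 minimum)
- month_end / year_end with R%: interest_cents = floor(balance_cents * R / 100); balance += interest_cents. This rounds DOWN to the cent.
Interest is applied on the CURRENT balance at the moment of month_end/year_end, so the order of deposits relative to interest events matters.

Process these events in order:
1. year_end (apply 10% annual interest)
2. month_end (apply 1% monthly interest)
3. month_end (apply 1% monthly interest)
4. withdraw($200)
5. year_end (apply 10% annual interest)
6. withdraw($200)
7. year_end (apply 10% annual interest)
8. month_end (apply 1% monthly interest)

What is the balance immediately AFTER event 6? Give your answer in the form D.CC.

After 1 (year_end (apply 10% annual interest)): balance=$0.00 total_interest=$0.00
After 2 (month_end (apply 1% monthly interest)): balance=$0.00 total_interest=$0.00
After 3 (month_end (apply 1% monthly interest)): balance=$0.00 total_interest=$0.00
After 4 (withdraw($200)): balance=$0.00 total_interest=$0.00
After 5 (year_end (apply 10% annual interest)): balance=$0.00 total_interest=$0.00
After 6 (withdraw($200)): balance=$0.00 total_interest=$0.00

Answer: 0.00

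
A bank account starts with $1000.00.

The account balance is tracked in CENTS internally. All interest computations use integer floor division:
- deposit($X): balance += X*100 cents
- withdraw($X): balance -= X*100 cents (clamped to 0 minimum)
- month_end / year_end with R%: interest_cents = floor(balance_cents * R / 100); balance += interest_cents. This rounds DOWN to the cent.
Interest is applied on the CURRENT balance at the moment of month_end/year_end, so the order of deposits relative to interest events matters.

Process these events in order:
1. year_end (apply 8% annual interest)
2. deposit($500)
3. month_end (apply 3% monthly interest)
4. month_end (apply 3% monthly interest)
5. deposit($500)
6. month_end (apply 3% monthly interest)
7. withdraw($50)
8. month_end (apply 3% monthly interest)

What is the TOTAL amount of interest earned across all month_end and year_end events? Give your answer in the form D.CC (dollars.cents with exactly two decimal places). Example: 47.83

Answer: 307.24

Derivation:
After 1 (year_end (apply 8% annual interest)): balance=$1080.00 total_interest=$80.00
After 2 (deposit($500)): balance=$1580.00 total_interest=$80.00
After 3 (month_end (apply 3% monthly interest)): balance=$1627.40 total_interest=$127.40
After 4 (month_end (apply 3% monthly interest)): balance=$1676.22 total_interest=$176.22
After 5 (deposit($500)): balance=$2176.22 total_interest=$176.22
After 6 (month_end (apply 3% monthly interest)): balance=$2241.50 total_interest=$241.50
After 7 (withdraw($50)): balance=$2191.50 total_interest=$241.50
After 8 (month_end (apply 3% monthly interest)): balance=$2257.24 total_interest=$307.24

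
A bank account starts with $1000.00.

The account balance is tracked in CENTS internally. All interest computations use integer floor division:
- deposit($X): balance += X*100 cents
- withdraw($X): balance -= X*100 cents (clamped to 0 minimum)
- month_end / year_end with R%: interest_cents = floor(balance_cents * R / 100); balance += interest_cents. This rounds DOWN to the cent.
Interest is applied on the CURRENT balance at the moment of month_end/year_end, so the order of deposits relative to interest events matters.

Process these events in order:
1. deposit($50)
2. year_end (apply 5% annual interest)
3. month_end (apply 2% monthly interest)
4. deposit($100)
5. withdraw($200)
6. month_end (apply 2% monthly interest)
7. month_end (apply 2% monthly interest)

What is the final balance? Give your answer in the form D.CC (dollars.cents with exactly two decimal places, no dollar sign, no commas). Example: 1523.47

After 1 (deposit($50)): balance=$1050.00 total_interest=$0.00
After 2 (year_end (apply 5% annual interest)): balance=$1102.50 total_interest=$52.50
After 3 (month_end (apply 2% monthly interest)): balance=$1124.55 total_interest=$74.55
After 4 (deposit($100)): balance=$1224.55 total_interest=$74.55
After 5 (withdraw($200)): balance=$1024.55 total_interest=$74.55
After 6 (month_end (apply 2% monthly interest)): balance=$1045.04 total_interest=$95.04
After 7 (month_end (apply 2% monthly interest)): balance=$1065.94 total_interest=$115.94

Answer: 1065.94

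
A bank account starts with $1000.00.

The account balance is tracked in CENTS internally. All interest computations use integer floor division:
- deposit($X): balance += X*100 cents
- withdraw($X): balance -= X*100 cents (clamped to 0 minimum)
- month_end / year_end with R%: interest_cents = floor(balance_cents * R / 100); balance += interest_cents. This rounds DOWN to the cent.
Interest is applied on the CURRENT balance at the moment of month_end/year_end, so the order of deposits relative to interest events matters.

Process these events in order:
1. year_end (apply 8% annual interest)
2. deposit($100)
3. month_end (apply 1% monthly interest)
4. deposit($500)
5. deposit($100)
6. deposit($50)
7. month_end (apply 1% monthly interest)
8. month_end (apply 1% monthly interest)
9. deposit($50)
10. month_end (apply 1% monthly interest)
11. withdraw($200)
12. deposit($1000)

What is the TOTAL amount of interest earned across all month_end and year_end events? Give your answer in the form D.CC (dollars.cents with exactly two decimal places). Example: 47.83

After 1 (year_end (apply 8% annual interest)): balance=$1080.00 total_interest=$80.00
After 2 (deposit($100)): balance=$1180.00 total_interest=$80.00
After 3 (month_end (apply 1% monthly interest)): balance=$1191.80 total_interest=$91.80
After 4 (deposit($500)): balance=$1691.80 total_interest=$91.80
After 5 (deposit($100)): balance=$1791.80 total_interest=$91.80
After 6 (deposit($50)): balance=$1841.80 total_interest=$91.80
After 7 (month_end (apply 1% monthly interest)): balance=$1860.21 total_interest=$110.21
After 8 (month_end (apply 1% monthly interest)): balance=$1878.81 total_interest=$128.81
After 9 (deposit($50)): balance=$1928.81 total_interest=$128.81
After 10 (month_end (apply 1% monthly interest)): balance=$1948.09 total_interest=$148.09
After 11 (withdraw($200)): balance=$1748.09 total_interest=$148.09
After 12 (deposit($1000)): balance=$2748.09 total_interest=$148.09

Answer: 148.09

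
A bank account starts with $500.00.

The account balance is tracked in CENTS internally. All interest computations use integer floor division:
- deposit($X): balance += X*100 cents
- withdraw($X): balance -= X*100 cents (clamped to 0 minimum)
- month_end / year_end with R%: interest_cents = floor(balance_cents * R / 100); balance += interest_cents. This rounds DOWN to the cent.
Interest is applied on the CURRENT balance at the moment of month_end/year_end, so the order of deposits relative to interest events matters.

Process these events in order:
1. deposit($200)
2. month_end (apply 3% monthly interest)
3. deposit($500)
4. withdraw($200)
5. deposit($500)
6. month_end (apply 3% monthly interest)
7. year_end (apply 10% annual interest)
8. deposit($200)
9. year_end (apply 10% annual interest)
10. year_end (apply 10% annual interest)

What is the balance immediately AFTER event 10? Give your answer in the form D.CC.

Answer: 2327.17

Derivation:
After 1 (deposit($200)): balance=$700.00 total_interest=$0.00
After 2 (month_end (apply 3% monthly interest)): balance=$721.00 total_interest=$21.00
After 3 (deposit($500)): balance=$1221.00 total_interest=$21.00
After 4 (withdraw($200)): balance=$1021.00 total_interest=$21.00
After 5 (deposit($500)): balance=$1521.00 total_interest=$21.00
After 6 (month_end (apply 3% monthly interest)): balance=$1566.63 total_interest=$66.63
After 7 (year_end (apply 10% annual interest)): balance=$1723.29 total_interest=$223.29
After 8 (deposit($200)): balance=$1923.29 total_interest=$223.29
After 9 (year_end (apply 10% annual interest)): balance=$2115.61 total_interest=$415.61
After 10 (year_end (apply 10% annual interest)): balance=$2327.17 total_interest=$627.17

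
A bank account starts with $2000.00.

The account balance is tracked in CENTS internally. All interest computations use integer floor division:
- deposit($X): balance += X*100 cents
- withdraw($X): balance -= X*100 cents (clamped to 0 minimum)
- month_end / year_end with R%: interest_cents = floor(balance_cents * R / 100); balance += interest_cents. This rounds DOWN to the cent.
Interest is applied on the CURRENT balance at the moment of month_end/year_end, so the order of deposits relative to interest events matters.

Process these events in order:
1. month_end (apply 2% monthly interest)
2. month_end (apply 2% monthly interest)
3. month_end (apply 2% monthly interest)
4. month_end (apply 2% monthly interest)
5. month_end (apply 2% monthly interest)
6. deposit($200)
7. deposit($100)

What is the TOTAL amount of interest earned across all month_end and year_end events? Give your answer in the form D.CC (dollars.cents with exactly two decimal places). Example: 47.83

After 1 (month_end (apply 2% monthly interest)): balance=$2040.00 total_interest=$40.00
After 2 (month_end (apply 2% monthly interest)): balance=$2080.80 total_interest=$80.80
After 3 (month_end (apply 2% monthly interest)): balance=$2122.41 total_interest=$122.41
After 4 (month_end (apply 2% monthly interest)): balance=$2164.85 total_interest=$164.85
After 5 (month_end (apply 2% monthly interest)): balance=$2208.14 total_interest=$208.14
After 6 (deposit($200)): balance=$2408.14 total_interest=$208.14
After 7 (deposit($100)): balance=$2508.14 total_interest=$208.14

Answer: 208.14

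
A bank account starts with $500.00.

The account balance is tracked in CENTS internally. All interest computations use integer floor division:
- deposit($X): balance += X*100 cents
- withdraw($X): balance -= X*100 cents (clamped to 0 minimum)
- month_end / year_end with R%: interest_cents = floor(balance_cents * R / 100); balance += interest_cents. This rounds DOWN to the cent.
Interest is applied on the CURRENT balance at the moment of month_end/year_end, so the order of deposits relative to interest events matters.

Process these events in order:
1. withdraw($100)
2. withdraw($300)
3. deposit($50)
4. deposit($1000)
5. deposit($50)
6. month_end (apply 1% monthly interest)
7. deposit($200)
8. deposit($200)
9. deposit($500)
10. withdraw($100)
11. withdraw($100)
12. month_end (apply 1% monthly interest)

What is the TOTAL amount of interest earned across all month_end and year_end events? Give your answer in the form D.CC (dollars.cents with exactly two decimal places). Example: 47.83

After 1 (withdraw($100)): balance=$400.00 total_interest=$0.00
After 2 (withdraw($300)): balance=$100.00 total_interest=$0.00
After 3 (deposit($50)): balance=$150.00 total_interest=$0.00
After 4 (deposit($1000)): balance=$1150.00 total_interest=$0.00
After 5 (deposit($50)): balance=$1200.00 total_interest=$0.00
After 6 (month_end (apply 1% monthly interest)): balance=$1212.00 total_interest=$12.00
After 7 (deposit($200)): balance=$1412.00 total_interest=$12.00
After 8 (deposit($200)): balance=$1612.00 total_interest=$12.00
After 9 (deposit($500)): balance=$2112.00 total_interest=$12.00
After 10 (withdraw($100)): balance=$2012.00 total_interest=$12.00
After 11 (withdraw($100)): balance=$1912.00 total_interest=$12.00
After 12 (month_end (apply 1% monthly interest)): balance=$1931.12 total_interest=$31.12

Answer: 31.12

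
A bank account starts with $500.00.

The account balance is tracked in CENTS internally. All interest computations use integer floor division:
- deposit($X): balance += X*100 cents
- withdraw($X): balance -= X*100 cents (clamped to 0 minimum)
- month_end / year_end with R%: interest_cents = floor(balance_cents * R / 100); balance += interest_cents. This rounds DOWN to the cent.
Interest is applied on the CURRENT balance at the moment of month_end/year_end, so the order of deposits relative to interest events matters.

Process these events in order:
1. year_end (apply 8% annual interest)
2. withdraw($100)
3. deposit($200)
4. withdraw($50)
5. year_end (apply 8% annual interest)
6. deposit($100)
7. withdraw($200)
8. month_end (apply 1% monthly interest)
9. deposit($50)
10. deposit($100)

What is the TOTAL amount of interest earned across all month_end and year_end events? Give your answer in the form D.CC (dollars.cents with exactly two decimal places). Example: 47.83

Answer: 92.57

Derivation:
After 1 (year_end (apply 8% annual interest)): balance=$540.00 total_interest=$40.00
After 2 (withdraw($100)): balance=$440.00 total_interest=$40.00
After 3 (deposit($200)): balance=$640.00 total_interest=$40.00
After 4 (withdraw($50)): balance=$590.00 total_interest=$40.00
After 5 (year_end (apply 8% annual interest)): balance=$637.20 total_interest=$87.20
After 6 (deposit($100)): balance=$737.20 total_interest=$87.20
After 7 (withdraw($200)): balance=$537.20 total_interest=$87.20
After 8 (month_end (apply 1% monthly interest)): balance=$542.57 total_interest=$92.57
After 9 (deposit($50)): balance=$592.57 total_interest=$92.57
After 10 (deposit($100)): balance=$692.57 total_interest=$92.57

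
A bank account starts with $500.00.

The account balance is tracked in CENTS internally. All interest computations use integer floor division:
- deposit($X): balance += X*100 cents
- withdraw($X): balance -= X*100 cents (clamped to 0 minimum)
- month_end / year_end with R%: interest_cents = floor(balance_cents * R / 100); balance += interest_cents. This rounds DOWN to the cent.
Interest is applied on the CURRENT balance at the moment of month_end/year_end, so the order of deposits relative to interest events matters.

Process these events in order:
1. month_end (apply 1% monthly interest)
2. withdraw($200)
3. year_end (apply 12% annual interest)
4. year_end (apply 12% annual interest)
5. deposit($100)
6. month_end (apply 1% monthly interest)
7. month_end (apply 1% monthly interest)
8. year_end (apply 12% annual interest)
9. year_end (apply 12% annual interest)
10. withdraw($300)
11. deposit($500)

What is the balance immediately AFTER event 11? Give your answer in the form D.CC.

After 1 (month_end (apply 1% monthly interest)): balance=$505.00 total_interest=$5.00
After 2 (withdraw($200)): balance=$305.00 total_interest=$5.00
After 3 (year_end (apply 12% annual interest)): balance=$341.60 total_interest=$41.60
After 4 (year_end (apply 12% annual interest)): balance=$382.59 total_interest=$82.59
After 5 (deposit($100)): balance=$482.59 total_interest=$82.59
After 6 (month_end (apply 1% monthly interest)): balance=$487.41 total_interest=$87.41
After 7 (month_end (apply 1% monthly interest)): balance=$492.28 total_interest=$92.28
After 8 (year_end (apply 12% annual interest)): balance=$551.35 total_interest=$151.35
After 9 (year_end (apply 12% annual interest)): balance=$617.51 total_interest=$217.51
After 10 (withdraw($300)): balance=$317.51 total_interest=$217.51
After 11 (deposit($500)): balance=$817.51 total_interest=$217.51

Answer: 817.51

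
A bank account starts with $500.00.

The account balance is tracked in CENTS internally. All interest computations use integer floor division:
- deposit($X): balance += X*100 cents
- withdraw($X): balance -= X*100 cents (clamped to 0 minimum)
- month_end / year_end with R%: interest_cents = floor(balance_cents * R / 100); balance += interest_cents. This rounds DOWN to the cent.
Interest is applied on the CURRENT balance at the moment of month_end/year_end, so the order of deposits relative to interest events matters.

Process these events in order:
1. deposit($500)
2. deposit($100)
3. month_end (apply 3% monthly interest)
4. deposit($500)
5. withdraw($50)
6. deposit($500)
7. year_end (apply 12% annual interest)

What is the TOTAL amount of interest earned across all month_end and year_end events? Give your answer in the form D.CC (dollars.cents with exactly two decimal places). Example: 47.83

After 1 (deposit($500)): balance=$1000.00 total_interest=$0.00
After 2 (deposit($100)): balance=$1100.00 total_interest=$0.00
After 3 (month_end (apply 3% monthly interest)): balance=$1133.00 total_interest=$33.00
After 4 (deposit($500)): balance=$1633.00 total_interest=$33.00
After 5 (withdraw($50)): balance=$1583.00 total_interest=$33.00
After 6 (deposit($500)): balance=$2083.00 total_interest=$33.00
After 7 (year_end (apply 12% annual interest)): balance=$2332.96 total_interest=$282.96

Answer: 282.96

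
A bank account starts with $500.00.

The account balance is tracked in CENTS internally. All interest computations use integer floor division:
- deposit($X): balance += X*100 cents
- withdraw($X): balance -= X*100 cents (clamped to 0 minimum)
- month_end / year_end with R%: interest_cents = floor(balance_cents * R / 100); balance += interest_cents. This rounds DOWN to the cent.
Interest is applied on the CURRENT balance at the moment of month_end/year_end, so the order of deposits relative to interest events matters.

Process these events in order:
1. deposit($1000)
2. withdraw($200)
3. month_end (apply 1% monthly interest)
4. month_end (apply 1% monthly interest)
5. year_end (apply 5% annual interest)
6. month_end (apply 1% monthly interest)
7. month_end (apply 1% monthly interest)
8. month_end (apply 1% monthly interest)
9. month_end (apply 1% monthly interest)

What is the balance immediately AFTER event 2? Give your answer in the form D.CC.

Answer: 1300.00

Derivation:
After 1 (deposit($1000)): balance=$1500.00 total_interest=$0.00
After 2 (withdraw($200)): balance=$1300.00 total_interest=$0.00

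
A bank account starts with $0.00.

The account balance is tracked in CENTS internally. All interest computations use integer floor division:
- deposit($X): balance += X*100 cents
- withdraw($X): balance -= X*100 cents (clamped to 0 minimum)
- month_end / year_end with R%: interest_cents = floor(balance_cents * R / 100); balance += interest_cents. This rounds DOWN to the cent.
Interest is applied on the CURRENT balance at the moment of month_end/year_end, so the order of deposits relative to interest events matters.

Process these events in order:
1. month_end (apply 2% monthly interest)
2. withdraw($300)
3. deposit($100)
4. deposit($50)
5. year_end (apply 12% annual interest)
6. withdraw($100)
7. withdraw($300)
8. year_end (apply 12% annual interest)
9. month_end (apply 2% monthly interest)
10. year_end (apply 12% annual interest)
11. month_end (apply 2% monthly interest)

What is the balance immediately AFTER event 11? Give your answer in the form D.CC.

Answer: 0.00

Derivation:
After 1 (month_end (apply 2% monthly interest)): balance=$0.00 total_interest=$0.00
After 2 (withdraw($300)): balance=$0.00 total_interest=$0.00
After 3 (deposit($100)): balance=$100.00 total_interest=$0.00
After 4 (deposit($50)): balance=$150.00 total_interest=$0.00
After 5 (year_end (apply 12% annual interest)): balance=$168.00 total_interest=$18.00
After 6 (withdraw($100)): balance=$68.00 total_interest=$18.00
After 7 (withdraw($300)): balance=$0.00 total_interest=$18.00
After 8 (year_end (apply 12% annual interest)): balance=$0.00 total_interest=$18.00
After 9 (month_end (apply 2% monthly interest)): balance=$0.00 total_interest=$18.00
After 10 (year_end (apply 12% annual interest)): balance=$0.00 total_interest=$18.00
After 11 (month_end (apply 2% monthly interest)): balance=$0.00 total_interest=$18.00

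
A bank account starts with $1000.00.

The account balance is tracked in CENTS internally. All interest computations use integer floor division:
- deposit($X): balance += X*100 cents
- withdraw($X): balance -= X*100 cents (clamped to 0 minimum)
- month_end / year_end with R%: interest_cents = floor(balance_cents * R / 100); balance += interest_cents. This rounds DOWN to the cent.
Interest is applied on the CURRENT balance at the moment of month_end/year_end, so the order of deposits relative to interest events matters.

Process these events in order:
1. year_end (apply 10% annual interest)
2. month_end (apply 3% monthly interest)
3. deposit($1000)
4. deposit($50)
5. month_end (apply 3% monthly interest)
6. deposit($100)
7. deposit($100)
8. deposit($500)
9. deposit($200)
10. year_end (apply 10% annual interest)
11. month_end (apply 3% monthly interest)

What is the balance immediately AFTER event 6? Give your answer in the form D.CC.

After 1 (year_end (apply 10% annual interest)): balance=$1100.00 total_interest=$100.00
After 2 (month_end (apply 3% monthly interest)): balance=$1133.00 total_interest=$133.00
After 3 (deposit($1000)): balance=$2133.00 total_interest=$133.00
After 4 (deposit($50)): balance=$2183.00 total_interest=$133.00
After 5 (month_end (apply 3% monthly interest)): balance=$2248.49 total_interest=$198.49
After 6 (deposit($100)): balance=$2348.49 total_interest=$198.49

Answer: 2348.49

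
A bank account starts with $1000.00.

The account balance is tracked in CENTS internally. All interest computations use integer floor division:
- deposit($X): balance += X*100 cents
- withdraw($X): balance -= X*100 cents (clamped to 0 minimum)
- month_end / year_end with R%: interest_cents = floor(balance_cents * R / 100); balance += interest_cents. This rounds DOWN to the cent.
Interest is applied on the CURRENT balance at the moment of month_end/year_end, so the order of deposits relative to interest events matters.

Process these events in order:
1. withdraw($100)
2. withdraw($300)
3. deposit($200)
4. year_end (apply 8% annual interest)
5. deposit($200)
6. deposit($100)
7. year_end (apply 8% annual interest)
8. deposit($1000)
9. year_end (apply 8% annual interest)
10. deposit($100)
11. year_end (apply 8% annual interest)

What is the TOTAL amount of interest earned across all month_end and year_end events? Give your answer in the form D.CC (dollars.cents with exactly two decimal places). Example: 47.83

Answer: 540.69

Derivation:
After 1 (withdraw($100)): balance=$900.00 total_interest=$0.00
After 2 (withdraw($300)): balance=$600.00 total_interest=$0.00
After 3 (deposit($200)): balance=$800.00 total_interest=$0.00
After 4 (year_end (apply 8% annual interest)): balance=$864.00 total_interest=$64.00
After 5 (deposit($200)): balance=$1064.00 total_interest=$64.00
After 6 (deposit($100)): balance=$1164.00 total_interest=$64.00
After 7 (year_end (apply 8% annual interest)): balance=$1257.12 total_interest=$157.12
After 8 (deposit($1000)): balance=$2257.12 total_interest=$157.12
After 9 (year_end (apply 8% annual interest)): balance=$2437.68 total_interest=$337.68
After 10 (deposit($100)): balance=$2537.68 total_interest=$337.68
After 11 (year_end (apply 8% annual interest)): balance=$2740.69 total_interest=$540.69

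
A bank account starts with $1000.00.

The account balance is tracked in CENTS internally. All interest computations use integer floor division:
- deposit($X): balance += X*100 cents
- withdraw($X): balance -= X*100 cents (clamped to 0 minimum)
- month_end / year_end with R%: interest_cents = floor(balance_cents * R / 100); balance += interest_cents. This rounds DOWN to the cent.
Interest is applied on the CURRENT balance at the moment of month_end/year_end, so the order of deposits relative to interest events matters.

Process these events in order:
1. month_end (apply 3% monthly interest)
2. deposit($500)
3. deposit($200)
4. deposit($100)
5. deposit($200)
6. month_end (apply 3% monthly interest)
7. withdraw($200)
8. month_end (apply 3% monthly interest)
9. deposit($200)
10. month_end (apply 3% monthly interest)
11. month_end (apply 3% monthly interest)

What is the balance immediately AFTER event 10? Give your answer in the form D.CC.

Answer: 2212.04

Derivation:
After 1 (month_end (apply 3% monthly interest)): balance=$1030.00 total_interest=$30.00
After 2 (deposit($500)): balance=$1530.00 total_interest=$30.00
After 3 (deposit($200)): balance=$1730.00 total_interest=$30.00
After 4 (deposit($100)): balance=$1830.00 total_interest=$30.00
After 5 (deposit($200)): balance=$2030.00 total_interest=$30.00
After 6 (month_end (apply 3% monthly interest)): balance=$2090.90 total_interest=$90.90
After 7 (withdraw($200)): balance=$1890.90 total_interest=$90.90
After 8 (month_end (apply 3% monthly interest)): balance=$1947.62 total_interest=$147.62
After 9 (deposit($200)): balance=$2147.62 total_interest=$147.62
After 10 (month_end (apply 3% monthly interest)): balance=$2212.04 total_interest=$212.04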